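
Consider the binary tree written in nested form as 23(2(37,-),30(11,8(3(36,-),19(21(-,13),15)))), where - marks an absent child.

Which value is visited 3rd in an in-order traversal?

23

In-order visits the left subtree, then the node, then the right subtree.
At 23: go left to 2.
  At 2: go left to 37.
    37 is a leaf — visit 37.
  Visit 2.
  At 2: no right child.
Visit 23.
At 23: go right to 30.
  At 30: go left to 11.
    11 is a leaf — visit 11.
  Visit 30.
  At 30: go right to 8.
    At 8: go left to 3.
      At 3: go left to 36.
        36 is a leaf — visit 36.
      Visit 3.
      At 3: no right child.
    Visit 8.
    At 8: go right to 19.
      At 19: go left to 21.
        At 21: no left child.
        Visit 21.
        At 21: go right to 13.
          13 is a leaf — visit 13.
      Visit 19.
      At 19: go right to 15.
        15 is a leaf — visit 15.
Full in-order sequence: 37, 2, 23, 11, 30, 36, 3, 8, 21, 13, 19, 15.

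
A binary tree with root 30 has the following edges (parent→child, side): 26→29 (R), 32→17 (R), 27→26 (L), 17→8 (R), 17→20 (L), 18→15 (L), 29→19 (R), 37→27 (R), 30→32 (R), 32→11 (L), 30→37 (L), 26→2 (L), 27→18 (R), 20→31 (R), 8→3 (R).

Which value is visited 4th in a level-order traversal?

Level-order visits nodes level by level from the root, left to right within each level.
Level 0: 30
Level 1: 37, 32
Level 2: 27, 11, 17
Level 3: 26, 18, 20, 8
Level 4: 2, 29, 15, 31, 3
Level 5: 19
Full level-order sequence: 30, 37, 32, 27, 11, 17, 26, 18, 20, 8, 2, 29, 15, 31, 3, 19.

27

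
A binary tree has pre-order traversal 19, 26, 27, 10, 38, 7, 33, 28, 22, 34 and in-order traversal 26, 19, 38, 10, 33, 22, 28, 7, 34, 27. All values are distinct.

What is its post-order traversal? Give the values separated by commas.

The first element of pre-order is the root; it splits in-order into left and right subtrees.
Root 19: left subtree has 1 node {26}, right has 8 {38, 10, 33, 22, 28, 7, 34, 27}.
  Root 27: left subtree has 7 nodes {38, 10, 33, 22, 28, 7, 34}, right has 0 { }.
    Root 10: left subtree has 1 node {38}, right has 5 {33, 22, 28, 7, 34}.
      Root 7: left subtree has 3 nodes {33, 22, 28}, right has 1 {34}.
        Root 33: left subtree has 0 nodes { }, right has 2 {22, 28}.
          Root 28: left subtree has 1 node {22}, right has 0 { }.

26, 38, 22, 28, 33, 34, 7, 10, 27, 19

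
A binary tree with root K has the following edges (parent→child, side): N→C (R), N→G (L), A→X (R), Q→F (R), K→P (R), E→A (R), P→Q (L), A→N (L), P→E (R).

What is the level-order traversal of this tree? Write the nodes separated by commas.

K, P, Q, E, F, A, N, X, G, C

Level-order visits nodes level by level from the root, left to right within each level.
Level 0: K
Level 1: P
Level 2: Q, E
Level 3: F, A
Level 4: N, X
Level 5: G, C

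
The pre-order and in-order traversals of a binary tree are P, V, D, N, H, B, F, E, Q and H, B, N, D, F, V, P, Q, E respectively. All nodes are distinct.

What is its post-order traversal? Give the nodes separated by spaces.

B H N F D V Q E P

The first element of pre-order is the root; it splits in-order into left and right subtrees.
Root P: left subtree has 6 nodes {H, B, N, D, F, V}, right has 2 {Q, E}.
  Root V: left subtree has 5 nodes {H, B, N, D, F}, right has 0 { }.
    Root D: left subtree has 3 nodes {H, B, N}, right has 1 {F}.
      Root N: left subtree has 2 nodes {H, B}, right has 0 { }.
        Root H: left subtree has 0 nodes { }, right has 1 {B}.
  Root E: left subtree has 1 node {Q}, right has 0 { }.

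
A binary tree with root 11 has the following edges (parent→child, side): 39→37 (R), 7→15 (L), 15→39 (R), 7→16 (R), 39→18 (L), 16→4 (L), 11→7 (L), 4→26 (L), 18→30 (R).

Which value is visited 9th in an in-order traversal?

In-order visits the left subtree, then the node, then the right subtree.
At 11: go left to 7.
  At 7: go left to 15.
    At 15: no left child.
    Visit 15.
    At 15: go right to 39.
      At 39: go left to 18.
        At 18: no left child.
        Visit 18.
        At 18: go right to 30.
          30 is a leaf — visit 30.
      Visit 39.
      At 39: go right to 37.
        37 is a leaf — visit 37.
  Visit 7.
  At 7: go right to 16.
    At 16: go left to 4.
      At 4: go left to 26.
        26 is a leaf — visit 26.
      Visit 4.
      At 4: no right child.
    Visit 16.
    At 16: no right child.
Visit 11.
At 11: no right child.
Full in-order sequence: 15, 18, 30, 39, 37, 7, 26, 4, 16, 11.

16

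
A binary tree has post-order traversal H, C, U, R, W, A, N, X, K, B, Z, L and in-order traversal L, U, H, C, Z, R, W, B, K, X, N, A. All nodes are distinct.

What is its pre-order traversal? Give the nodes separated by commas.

L, Z, U, C, H, B, W, R, K, X, N, A

The last element of post-order is the root; it splits in-order into left and right subtrees.
Root L: left subtree has 0 nodes { }, right has 11 {U, H, C, Z, R, W, B, K, X, N, A}.
  Root Z: left subtree has 3 nodes {U, H, C}, right has 7 {R, W, B, K, X, N, A}.
    Root U: left subtree has 0 nodes { }, right has 2 {H, C}.
      Root C: left subtree has 1 node {H}, right has 0 { }.
    Root B: left subtree has 2 nodes {R, W}, right has 4 {K, X, N, A}.
      Root W: left subtree has 1 node {R}, right has 0 { }.
      Root K: left subtree has 0 nodes { }, right has 3 {X, N, A}.
        Root X: left subtree has 0 nodes { }, right has 2 {N, A}.
          Root N: left subtree has 0 nodes { }, right has 1 {A}.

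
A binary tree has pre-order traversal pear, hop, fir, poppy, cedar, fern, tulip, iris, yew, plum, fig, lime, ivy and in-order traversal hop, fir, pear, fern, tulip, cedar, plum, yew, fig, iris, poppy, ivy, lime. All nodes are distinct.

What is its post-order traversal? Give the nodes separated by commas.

The first element of pre-order is the root; it splits in-order into left and right subtrees.
Root pear: left subtree has 2 nodes {hop, fir}, right has 10 {fern, tulip, cedar, plum, yew, fig, iris, poppy, ivy, lime}.
  Root hop: left subtree has 0 nodes { }, right has 1 {fir}.
  Root poppy: left subtree has 7 nodes {fern, tulip, cedar, plum, yew, fig, iris}, right has 2 {ivy, lime}.
    Root cedar: left subtree has 2 nodes {fern, tulip}, right has 4 {plum, yew, fig, iris}.
      Root fern: left subtree has 0 nodes { }, right has 1 {tulip}.
      Root iris: left subtree has 3 nodes {plum, yew, fig}, right has 0 { }.
        Root yew: left subtree has 1 node {plum}, right has 1 {fig}.
    Root lime: left subtree has 1 node {ivy}, right has 0 { }.

fir, hop, tulip, fern, plum, fig, yew, iris, cedar, ivy, lime, poppy, pear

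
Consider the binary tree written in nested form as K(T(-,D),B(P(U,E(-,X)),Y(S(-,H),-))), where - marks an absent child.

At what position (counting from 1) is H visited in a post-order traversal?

7

Post-order visits the left subtree, then the right subtree, then the node.
At K: go left to T.
  At T: no left child.
  At T: go right to D.
    D is a leaf — visit D.
  Visit T.
At K: go right to B.
  At B: go left to P.
    At P: go left to U.
      U is a leaf — visit U.
    At P: go right to E.
      At E: no left child.
      At E: go right to X.
        X is a leaf — visit X.
      Visit E.
    Visit P.
  At B: go right to Y.
    At Y: go left to S.
      At S: no left child.
      At S: go right to H.
        H is a leaf — visit H.
      Visit S.
    At Y: no right child.
    Visit Y.
  Visit B.
Visit K.
Full post-order sequence: D, T, U, X, E, P, H, S, Y, B, K.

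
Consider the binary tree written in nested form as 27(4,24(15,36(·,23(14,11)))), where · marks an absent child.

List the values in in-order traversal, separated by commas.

In-order visits the left subtree, then the node, then the right subtree.
At 27: go left to 4.
  4 is a leaf — visit 4.
Visit 27.
At 27: go right to 24.
  At 24: go left to 15.
    15 is a leaf — visit 15.
  Visit 24.
  At 24: go right to 36.
    At 36: no left child.
    Visit 36.
    At 36: go right to 23.
      At 23: go left to 14.
        14 is a leaf — visit 14.
      Visit 23.
      At 23: go right to 11.
        11 is a leaf — visit 11.

4, 27, 15, 24, 36, 14, 23, 11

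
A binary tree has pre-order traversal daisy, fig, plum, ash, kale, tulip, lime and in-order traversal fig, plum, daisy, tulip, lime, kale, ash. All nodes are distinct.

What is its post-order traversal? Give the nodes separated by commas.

plum, fig, lime, tulip, kale, ash, daisy

The first element of pre-order is the root; it splits in-order into left and right subtrees.
Root daisy: left subtree has 2 nodes {fig, plum}, right has 4 {tulip, lime, kale, ash}.
  Root fig: left subtree has 0 nodes { }, right has 1 {plum}.
  Root ash: left subtree has 3 nodes {tulip, lime, kale}, right has 0 { }.
    Root kale: left subtree has 2 nodes {tulip, lime}, right has 0 { }.
      Root tulip: left subtree has 0 nodes { }, right has 1 {lime}.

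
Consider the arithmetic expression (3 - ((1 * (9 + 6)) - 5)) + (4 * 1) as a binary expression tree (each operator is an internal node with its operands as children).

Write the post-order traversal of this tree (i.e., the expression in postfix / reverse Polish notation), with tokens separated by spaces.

Post-order on an expression tree gives postfix notation: for each operator, emit left operand, right operand, then the operator.

3 1 9 6 + * 5 - - 4 1 * +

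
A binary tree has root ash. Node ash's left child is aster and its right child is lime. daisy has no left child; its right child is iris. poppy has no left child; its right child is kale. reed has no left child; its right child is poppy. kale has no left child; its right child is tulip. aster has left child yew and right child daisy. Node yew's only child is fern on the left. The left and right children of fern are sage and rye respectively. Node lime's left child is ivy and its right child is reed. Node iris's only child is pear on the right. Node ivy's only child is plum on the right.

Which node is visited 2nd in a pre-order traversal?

Pre-order visits the node, then its left subtree, then its right subtree.
Visit ash.
At ash: go left to aster.
  Visit aster.
  At aster: go left to yew.
    Visit yew.
    At yew: go left to fern.
      Visit fern.
      At fern: go left to sage.
        sage is a leaf — visit sage.
      At fern: go right to rye.
        rye is a leaf — visit rye.
    At yew: no right child.
  At aster: go right to daisy.
    Visit daisy.
    At daisy: no left child.
    At daisy: go right to iris.
      Visit iris.
      At iris: no left child.
      At iris: go right to pear.
        pear is a leaf — visit pear.
At ash: go right to lime.
  Visit lime.
  At lime: go left to ivy.
    Visit ivy.
    At ivy: no left child.
    At ivy: go right to plum.
      plum is a leaf — visit plum.
  At lime: go right to reed.
    Visit reed.
    At reed: no left child.
    At reed: go right to poppy.
      Visit poppy.
      At poppy: no left child.
      At poppy: go right to kale.
        Visit kale.
        At kale: no left child.
        At kale: go right to tulip.
          tulip is a leaf — visit tulip.
Full pre-order sequence: ash, aster, yew, fern, sage, rye, daisy, iris, pear, lime, ivy, plum, reed, poppy, kale, tulip.

aster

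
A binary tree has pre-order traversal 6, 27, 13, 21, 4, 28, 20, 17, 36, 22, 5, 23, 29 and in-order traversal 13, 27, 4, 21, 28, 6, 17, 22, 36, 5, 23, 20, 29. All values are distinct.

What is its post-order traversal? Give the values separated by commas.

The first element of pre-order is the root; it splits in-order into left and right subtrees.
Root 6: left subtree has 5 nodes {13, 27, 4, 21, 28}, right has 7 {17, 22, 36, 5, 23, 20, 29}.
  Root 27: left subtree has 1 node {13}, right has 3 {4, 21, 28}.
    Root 21: left subtree has 1 node {4}, right has 1 {28}.
  Root 20: left subtree has 5 nodes {17, 22, 36, 5, 23}, right has 1 {29}.
    Root 17: left subtree has 0 nodes { }, right has 4 {22, 36, 5, 23}.
      Root 36: left subtree has 1 node {22}, right has 2 {5, 23}.
        Root 5: left subtree has 0 nodes { }, right has 1 {23}.

13, 4, 28, 21, 27, 22, 23, 5, 36, 17, 29, 20, 6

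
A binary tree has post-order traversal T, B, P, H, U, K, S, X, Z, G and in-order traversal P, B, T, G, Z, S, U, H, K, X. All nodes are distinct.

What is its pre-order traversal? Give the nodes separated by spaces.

The last element of post-order is the root; it splits in-order into left and right subtrees.
Root G: left subtree has 3 nodes {P, B, T}, right has 6 {Z, S, U, H, K, X}.
  Root P: left subtree has 0 nodes { }, right has 2 {B, T}.
    Root B: left subtree has 0 nodes { }, right has 1 {T}.
  Root Z: left subtree has 0 nodes { }, right has 5 {S, U, H, K, X}.
    Root X: left subtree has 4 nodes {S, U, H, K}, right has 0 { }.
      Root S: left subtree has 0 nodes { }, right has 3 {U, H, K}.
        Root K: left subtree has 2 nodes {U, H}, right has 0 { }.
          Root U: left subtree has 0 nodes { }, right has 1 {H}.

G P B T Z X S K U H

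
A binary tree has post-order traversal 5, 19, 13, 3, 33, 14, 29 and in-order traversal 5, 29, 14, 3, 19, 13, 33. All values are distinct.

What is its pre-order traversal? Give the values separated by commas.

The last element of post-order is the root; it splits in-order into left and right subtrees.
Root 29: left subtree has 1 node {5}, right has 5 {14, 3, 19, 13, 33}.
  Root 14: left subtree has 0 nodes { }, right has 4 {3, 19, 13, 33}.
    Root 33: left subtree has 3 nodes {3, 19, 13}, right has 0 { }.
      Root 3: left subtree has 0 nodes { }, right has 2 {19, 13}.
        Root 13: left subtree has 1 node {19}, right has 0 { }.

29, 5, 14, 33, 3, 13, 19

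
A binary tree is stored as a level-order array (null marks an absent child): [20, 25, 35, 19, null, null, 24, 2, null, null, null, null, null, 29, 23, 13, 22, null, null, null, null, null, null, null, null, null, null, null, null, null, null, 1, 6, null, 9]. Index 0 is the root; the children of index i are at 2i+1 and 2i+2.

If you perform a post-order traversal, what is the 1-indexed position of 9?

4

Post-order visits the left subtree, then the right subtree, then the node.
At 20: go left to 25.
  At 25: go left to 19.
    At 19: go left to 2.
      At 2: go left to 13.
        At 13: go left to 1.
          1 is a leaf — visit 1.
        At 13: go right to 6.
          6 is a leaf — visit 6.
        Visit 13.
      At 2: go right to 22.
        At 22: no left child.
        At 22: go right to 9.
          9 is a leaf — visit 9.
        Visit 22.
      Visit 2.
    At 19: no right child.
    Visit 19.
  At 25: no right child.
  Visit 25.
At 20: go right to 35.
  At 35: no left child.
  At 35: go right to 24.
    At 24: go left to 29.
      29 is a leaf — visit 29.
    At 24: go right to 23.
      23 is a leaf — visit 23.
    Visit 24.
  Visit 35.
Visit 20.
Full post-order sequence: 1, 6, 13, 9, 22, 2, 19, 25, 29, 23, 24, 35, 20.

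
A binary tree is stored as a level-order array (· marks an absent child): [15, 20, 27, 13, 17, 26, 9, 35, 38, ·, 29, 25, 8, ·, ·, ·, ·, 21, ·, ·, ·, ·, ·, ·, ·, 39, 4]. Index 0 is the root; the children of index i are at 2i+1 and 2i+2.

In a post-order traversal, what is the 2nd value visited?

21

Post-order visits the left subtree, then the right subtree, then the node.
At 15: go left to 20.
  At 20: go left to 13.
    At 13: go left to 35.
      35 is a leaf — visit 35.
    At 13: go right to 38.
      At 38: go left to 21.
        21 is a leaf — visit 21.
      At 38: no right child.
      Visit 38.
    Visit 13.
  At 20: go right to 17.
    At 17: no left child.
    At 17: go right to 29.
      29 is a leaf — visit 29.
    Visit 17.
  Visit 20.
At 15: go right to 27.
  At 27: go left to 26.
    At 26: go left to 25.
      25 is a leaf — visit 25.
    At 26: go right to 8.
      At 8: go left to 39.
        39 is a leaf — visit 39.
      At 8: go right to 4.
        4 is a leaf — visit 4.
      Visit 8.
    Visit 26.
  At 27: go right to 9.
    9 is a leaf — visit 9.
  Visit 27.
Visit 15.
Full post-order sequence: 35, 21, 38, 13, 29, 17, 20, 25, 39, 4, 8, 26, 9, 27, 15.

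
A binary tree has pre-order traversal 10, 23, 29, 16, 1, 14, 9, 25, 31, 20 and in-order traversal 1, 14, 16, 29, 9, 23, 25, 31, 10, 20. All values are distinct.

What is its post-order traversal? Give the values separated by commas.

14, 1, 16, 9, 29, 31, 25, 23, 20, 10

The first element of pre-order is the root; it splits in-order into left and right subtrees.
Root 10: left subtree has 8 nodes {1, 14, 16, 29, 9, 23, 25, 31}, right has 1 {20}.
  Root 23: left subtree has 5 nodes {1, 14, 16, 29, 9}, right has 2 {25, 31}.
    Root 29: left subtree has 3 nodes {1, 14, 16}, right has 1 {9}.
      Root 16: left subtree has 2 nodes {1, 14}, right has 0 { }.
        Root 1: left subtree has 0 nodes { }, right has 1 {14}.
    Root 25: left subtree has 0 nodes { }, right has 1 {31}.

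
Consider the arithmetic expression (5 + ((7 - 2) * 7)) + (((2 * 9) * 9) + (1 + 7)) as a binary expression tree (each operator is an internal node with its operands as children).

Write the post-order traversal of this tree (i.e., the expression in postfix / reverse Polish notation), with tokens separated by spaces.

Post-order on an expression tree gives postfix notation: for each operator, emit left operand, right operand, then the operator.

5 7 2 - 7 * + 2 9 * 9 * 1 7 + + +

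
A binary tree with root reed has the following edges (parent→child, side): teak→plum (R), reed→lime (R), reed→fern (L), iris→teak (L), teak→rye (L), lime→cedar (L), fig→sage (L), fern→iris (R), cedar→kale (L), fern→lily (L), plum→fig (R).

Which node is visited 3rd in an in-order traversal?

rye

In-order visits the left subtree, then the node, then the right subtree.
At reed: go left to fern.
  At fern: go left to lily.
    lily is a leaf — visit lily.
  Visit fern.
  At fern: go right to iris.
    At iris: go left to teak.
      At teak: go left to rye.
        rye is a leaf — visit rye.
      Visit teak.
      At teak: go right to plum.
        At plum: no left child.
        Visit plum.
        At plum: go right to fig.
          At fig: go left to sage.
            sage is a leaf — visit sage.
          Visit fig.
          At fig: no right child.
    Visit iris.
    At iris: no right child.
Visit reed.
At reed: go right to lime.
  At lime: go left to cedar.
    At cedar: go left to kale.
      kale is a leaf — visit kale.
    Visit cedar.
    At cedar: no right child.
  Visit lime.
  At lime: no right child.
Full in-order sequence: lily, fern, rye, teak, plum, sage, fig, iris, reed, kale, cedar, lime.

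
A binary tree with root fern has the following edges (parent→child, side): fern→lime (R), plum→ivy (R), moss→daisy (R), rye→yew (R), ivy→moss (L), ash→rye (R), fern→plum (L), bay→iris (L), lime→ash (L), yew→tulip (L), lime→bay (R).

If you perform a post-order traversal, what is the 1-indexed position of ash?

Post-order visits the left subtree, then the right subtree, then the node.
At fern: go left to plum.
  At plum: no left child.
  At plum: go right to ivy.
    At ivy: go left to moss.
      At moss: no left child.
      At moss: go right to daisy.
        daisy is a leaf — visit daisy.
      Visit moss.
    At ivy: no right child.
    Visit ivy.
  Visit plum.
At fern: go right to lime.
  At lime: go left to ash.
    At ash: no left child.
    At ash: go right to rye.
      At rye: no left child.
      At rye: go right to yew.
        At yew: go left to tulip.
          tulip is a leaf — visit tulip.
        At yew: no right child.
        Visit yew.
      Visit rye.
    Visit ash.
  At lime: go right to bay.
    At bay: go left to iris.
      iris is a leaf — visit iris.
    At bay: no right child.
    Visit bay.
  Visit lime.
Visit fern.
Full post-order sequence: daisy, moss, ivy, plum, tulip, yew, rye, ash, iris, bay, lime, fern.

8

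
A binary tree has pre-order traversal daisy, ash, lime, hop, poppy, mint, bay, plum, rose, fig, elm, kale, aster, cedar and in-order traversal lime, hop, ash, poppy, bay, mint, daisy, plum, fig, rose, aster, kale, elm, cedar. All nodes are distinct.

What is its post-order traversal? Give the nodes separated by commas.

hop, lime, bay, mint, poppy, ash, fig, aster, kale, cedar, elm, rose, plum, daisy

The first element of pre-order is the root; it splits in-order into left and right subtrees.
Root daisy: left subtree has 6 nodes {lime, hop, ash, poppy, bay, mint}, right has 7 {plum, fig, rose, aster, kale, elm, cedar}.
  Root ash: left subtree has 2 nodes {lime, hop}, right has 3 {poppy, bay, mint}.
    Root lime: left subtree has 0 nodes { }, right has 1 {hop}.
    Root poppy: left subtree has 0 nodes { }, right has 2 {bay, mint}.
      Root mint: left subtree has 1 node {bay}, right has 0 { }.
  Root plum: left subtree has 0 nodes { }, right has 6 {fig, rose, aster, kale, elm, cedar}.
    Root rose: left subtree has 1 node {fig}, right has 4 {aster, kale, elm, cedar}.
      Root elm: left subtree has 2 nodes {aster, kale}, right has 1 {cedar}.
        Root kale: left subtree has 1 node {aster}, right has 0 { }.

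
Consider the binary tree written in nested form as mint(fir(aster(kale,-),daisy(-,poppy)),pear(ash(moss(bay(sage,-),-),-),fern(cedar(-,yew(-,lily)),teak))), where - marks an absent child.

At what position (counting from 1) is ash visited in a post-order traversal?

Post-order visits the left subtree, then the right subtree, then the node.
At mint: go left to fir.
  At fir: go left to aster.
    At aster: go left to kale.
      kale is a leaf — visit kale.
    At aster: no right child.
    Visit aster.
  At fir: go right to daisy.
    At daisy: no left child.
    At daisy: go right to poppy.
      poppy is a leaf — visit poppy.
    Visit daisy.
  Visit fir.
At mint: go right to pear.
  At pear: go left to ash.
    At ash: go left to moss.
      At moss: go left to bay.
        At bay: go left to sage.
          sage is a leaf — visit sage.
        At bay: no right child.
        Visit bay.
      At moss: no right child.
      Visit moss.
    At ash: no right child.
    Visit ash.
  At pear: go right to fern.
    At fern: go left to cedar.
      At cedar: no left child.
      At cedar: go right to yew.
        At yew: no left child.
        At yew: go right to lily.
          lily is a leaf — visit lily.
        Visit yew.
      Visit cedar.
    At fern: go right to teak.
      teak is a leaf — visit teak.
    Visit fern.
  Visit pear.
Visit mint.
Full post-order sequence: kale, aster, poppy, daisy, fir, sage, bay, moss, ash, lily, yew, cedar, teak, fern, pear, mint.

9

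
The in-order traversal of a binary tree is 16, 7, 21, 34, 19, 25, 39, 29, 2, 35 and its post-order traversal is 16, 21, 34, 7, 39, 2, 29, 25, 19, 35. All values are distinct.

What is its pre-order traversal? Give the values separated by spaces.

35 19 7 16 34 21 25 29 39 2

The last element of post-order is the root; it splits in-order into left and right subtrees.
Root 35: left subtree has 9 nodes {16, 7, 21, 34, 19, 25, 39, 29, 2}, right has 0 { }.
  Root 19: left subtree has 4 nodes {16, 7, 21, 34}, right has 4 {25, 39, 29, 2}.
    Root 7: left subtree has 1 node {16}, right has 2 {21, 34}.
      Root 34: left subtree has 1 node {21}, right has 0 { }.
    Root 25: left subtree has 0 nodes { }, right has 3 {39, 29, 2}.
      Root 29: left subtree has 1 node {39}, right has 1 {2}.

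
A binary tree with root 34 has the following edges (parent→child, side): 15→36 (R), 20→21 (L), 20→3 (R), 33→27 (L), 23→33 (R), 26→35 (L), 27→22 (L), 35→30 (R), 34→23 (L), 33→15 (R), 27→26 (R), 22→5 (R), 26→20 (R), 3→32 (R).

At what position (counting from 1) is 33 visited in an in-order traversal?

12

In-order visits the left subtree, then the node, then the right subtree.
At 34: go left to 23.
  At 23: no left child.
  Visit 23.
  At 23: go right to 33.
    At 33: go left to 27.
      At 27: go left to 22.
        At 22: no left child.
        Visit 22.
        At 22: go right to 5.
          5 is a leaf — visit 5.
      Visit 27.
      At 27: go right to 26.
        At 26: go left to 35.
          At 35: no left child.
          Visit 35.
          At 35: go right to 30.
            30 is a leaf — visit 30.
        Visit 26.
        At 26: go right to 20.
          At 20: go left to 21.
            21 is a leaf — visit 21.
          Visit 20.
          At 20: go right to 3.
            At 3: no left child.
            Visit 3.
            At 3: go right to 32.
              32 is a leaf — visit 32.
    Visit 33.
    At 33: go right to 15.
      At 15: no left child.
      Visit 15.
      At 15: go right to 36.
        36 is a leaf — visit 36.
Visit 34.
At 34: no right child.
Full in-order sequence: 23, 22, 5, 27, 35, 30, 26, 21, 20, 3, 32, 33, 15, 36, 34.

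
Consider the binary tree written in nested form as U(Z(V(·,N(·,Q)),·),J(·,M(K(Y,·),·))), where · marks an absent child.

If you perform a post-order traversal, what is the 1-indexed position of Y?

Post-order visits the left subtree, then the right subtree, then the node.
At U: go left to Z.
  At Z: go left to V.
    At V: no left child.
    At V: go right to N.
      At N: no left child.
      At N: go right to Q.
        Q is a leaf — visit Q.
      Visit N.
    Visit V.
  At Z: no right child.
  Visit Z.
At U: go right to J.
  At J: no left child.
  At J: go right to M.
    At M: go left to K.
      At K: go left to Y.
        Y is a leaf — visit Y.
      At K: no right child.
      Visit K.
    At M: no right child.
    Visit M.
  Visit J.
Visit U.
Full post-order sequence: Q, N, V, Z, Y, K, M, J, U.

5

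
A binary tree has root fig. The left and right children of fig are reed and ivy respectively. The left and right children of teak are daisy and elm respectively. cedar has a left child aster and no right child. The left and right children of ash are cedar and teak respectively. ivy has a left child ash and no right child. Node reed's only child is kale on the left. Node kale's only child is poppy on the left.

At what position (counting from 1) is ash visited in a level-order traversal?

Level-order visits nodes level by level from the root, left to right within each level.
Level 0: fig
Level 1: reed, ivy
Level 2: kale, ash
Level 3: poppy, cedar, teak
Level 4: aster, daisy, elm
Full level-order sequence: fig, reed, ivy, kale, ash, poppy, cedar, teak, aster, daisy, elm.

5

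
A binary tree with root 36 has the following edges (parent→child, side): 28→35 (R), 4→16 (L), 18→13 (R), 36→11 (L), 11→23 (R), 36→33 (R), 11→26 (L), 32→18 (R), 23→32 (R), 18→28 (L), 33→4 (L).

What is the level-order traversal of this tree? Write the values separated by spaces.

Level-order visits nodes level by level from the root, left to right within each level.
Level 0: 36
Level 1: 11, 33
Level 2: 26, 23, 4
Level 3: 32, 16
Level 4: 18
Level 5: 28, 13
Level 6: 35

36 11 33 26 23 4 32 16 18 28 13 35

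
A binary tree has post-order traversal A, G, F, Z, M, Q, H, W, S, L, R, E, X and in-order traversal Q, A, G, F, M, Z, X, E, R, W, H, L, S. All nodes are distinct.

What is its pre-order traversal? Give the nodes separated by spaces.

The last element of post-order is the root; it splits in-order into left and right subtrees.
Root X: left subtree has 6 nodes {Q, A, G, F, M, Z}, right has 6 {E, R, W, H, L, S}.
  Root Q: left subtree has 0 nodes { }, right has 5 {A, G, F, M, Z}.
    Root M: left subtree has 3 nodes {A, G, F}, right has 1 {Z}.
      Root F: left subtree has 2 nodes {A, G}, right has 0 { }.
        Root G: left subtree has 1 node {A}, right has 0 { }.
  Root E: left subtree has 0 nodes { }, right has 5 {R, W, H, L, S}.
    Root R: left subtree has 0 nodes { }, right has 4 {W, H, L, S}.
      Root L: left subtree has 2 nodes {W, H}, right has 1 {S}.
        Root W: left subtree has 0 nodes { }, right has 1 {H}.

X Q M F G A Z E R L W H S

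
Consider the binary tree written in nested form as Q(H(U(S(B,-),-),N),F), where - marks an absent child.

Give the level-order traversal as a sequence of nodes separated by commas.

Q, H, F, U, N, S, B

Level-order visits nodes level by level from the root, left to right within each level.
Level 0: Q
Level 1: H, F
Level 2: U, N
Level 3: S
Level 4: B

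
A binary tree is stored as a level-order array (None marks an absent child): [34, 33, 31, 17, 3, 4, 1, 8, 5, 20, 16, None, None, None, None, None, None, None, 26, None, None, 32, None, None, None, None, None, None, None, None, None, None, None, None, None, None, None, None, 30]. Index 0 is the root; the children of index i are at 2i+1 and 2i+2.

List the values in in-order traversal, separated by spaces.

In-order visits the left subtree, then the node, then the right subtree.
At 34: go left to 33.
  At 33: go left to 17.
    At 17: go left to 8.
      8 is a leaf — visit 8.
    Visit 17.
    At 17: go right to 5.
      At 5: no left child.
      Visit 5.
      At 5: go right to 26.
        At 26: no left child.
        Visit 26.
        At 26: go right to 30.
          30 is a leaf — visit 30.
  Visit 33.
  At 33: go right to 3.
    At 3: go left to 20.
      20 is a leaf — visit 20.
    Visit 3.
    At 3: go right to 16.
      At 16: go left to 32.
        32 is a leaf — visit 32.
      Visit 16.
      At 16: no right child.
Visit 34.
At 34: go right to 31.
  At 31: go left to 4.
    4 is a leaf — visit 4.
  Visit 31.
  At 31: go right to 1.
    1 is a leaf — visit 1.

8 17 5 26 30 33 20 3 32 16 34 4 31 1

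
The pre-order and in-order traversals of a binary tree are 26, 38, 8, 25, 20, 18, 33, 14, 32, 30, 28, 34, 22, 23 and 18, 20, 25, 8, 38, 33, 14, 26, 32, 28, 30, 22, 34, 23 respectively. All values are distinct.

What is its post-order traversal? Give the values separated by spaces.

The first element of pre-order is the root; it splits in-order into left and right subtrees.
Root 26: left subtree has 7 nodes {18, 20, 25, 8, 38, 33, 14}, right has 6 {32, 28, 30, 22, 34, 23}.
  Root 38: left subtree has 4 nodes {18, 20, 25, 8}, right has 2 {33, 14}.
    Root 8: left subtree has 3 nodes {18, 20, 25}, right has 0 { }.
      Root 25: left subtree has 2 nodes {18, 20}, right has 0 { }.
        Root 20: left subtree has 1 node {18}, right has 0 { }.
    Root 33: left subtree has 0 nodes { }, right has 1 {14}.
  Root 32: left subtree has 0 nodes { }, right has 5 {28, 30, 22, 34, 23}.
    Root 30: left subtree has 1 node {28}, right has 3 {22, 34, 23}.
      Root 34: left subtree has 1 node {22}, right has 1 {23}.

18 20 25 8 14 33 38 28 22 23 34 30 32 26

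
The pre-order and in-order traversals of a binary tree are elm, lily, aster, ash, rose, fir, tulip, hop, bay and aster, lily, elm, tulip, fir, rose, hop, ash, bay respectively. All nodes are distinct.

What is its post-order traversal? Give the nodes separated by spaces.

aster lily tulip fir hop rose bay ash elm

The first element of pre-order is the root; it splits in-order into left and right subtrees.
Root elm: left subtree has 2 nodes {aster, lily}, right has 6 {tulip, fir, rose, hop, ash, bay}.
  Root lily: left subtree has 1 node {aster}, right has 0 { }.
  Root ash: left subtree has 4 nodes {tulip, fir, rose, hop}, right has 1 {bay}.
    Root rose: left subtree has 2 nodes {tulip, fir}, right has 1 {hop}.
      Root fir: left subtree has 1 node {tulip}, right has 0 { }.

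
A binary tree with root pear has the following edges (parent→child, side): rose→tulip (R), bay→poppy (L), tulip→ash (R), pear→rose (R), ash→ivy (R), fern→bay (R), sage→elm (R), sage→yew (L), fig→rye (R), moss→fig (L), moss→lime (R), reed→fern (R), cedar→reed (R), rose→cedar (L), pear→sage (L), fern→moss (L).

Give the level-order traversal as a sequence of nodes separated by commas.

pear, sage, rose, yew, elm, cedar, tulip, reed, ash, fern, ivy, moss, bay, fig, lime, poppy, rye

Level-order visits nodes level by level from the root, left to right within each level.
Level 0: pear
Level 1: sage, rose
Level 2: yew, elm, cedar, tulip
Level 3: reed, ash
Level 4: fern, ivy
Level 5: moss, bay
Level 6: fig, lime, poppy
Level 7: rye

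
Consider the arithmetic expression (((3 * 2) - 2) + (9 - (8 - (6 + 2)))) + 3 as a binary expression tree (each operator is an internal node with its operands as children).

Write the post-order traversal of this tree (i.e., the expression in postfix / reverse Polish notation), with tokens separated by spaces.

3 2 * 2 - 9 8 6 2 + - - + 3 +

Post-order on an expression tree gives postfix notation: for each operator, emit left operand, right operand, then the operator.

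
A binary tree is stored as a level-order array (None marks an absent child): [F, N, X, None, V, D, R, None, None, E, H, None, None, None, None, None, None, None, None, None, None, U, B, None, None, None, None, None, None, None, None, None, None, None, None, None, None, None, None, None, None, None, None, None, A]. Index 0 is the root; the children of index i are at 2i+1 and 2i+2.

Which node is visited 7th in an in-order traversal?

B

In-order visits the left subtree, then the node, then the right subtree.
At F: go left to N.
  At N: no left child.
  Visit N.
  At N: go right to V.
    At V: go left to E.
      E is a leaf — visit E.
    Visit V.
    At V: go right to H.
      At H: go left to U.
        At U: no left child.
        Visit U.
        At U: go right to A.
          A is a leaf — visit A.
      Visit H.
      At H: go right to B.
        B is a leaf — visit B.
Visit F.
At F: go right to X.
  At X: go left to D.
    D is a leaf — visit D.
  Visit X.
  At X: go right to R.
    R is a leaf — visit R.
Full in-order sequence: N, E, V, U, A, H, B, F, D, X, R.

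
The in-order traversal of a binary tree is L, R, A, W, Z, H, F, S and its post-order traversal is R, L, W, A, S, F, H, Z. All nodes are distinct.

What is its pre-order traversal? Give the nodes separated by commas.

Z, A, L, R, W, H, F, S

The last element of post-order is the root; it splits in-order into left and right subtrees.
Root Z: left subtree has 4 nodes {L, R, A, W}, right has 3 {H, F, S}.
  Root A: left subtree has 2 nodes {L, R}, right has 1 {W}.
    Root L: left subtree has 0 nodes { }, right has 1 {R}.
  Root H: left subtree has 0 nodes { }, right has 2 {F, S}.
    Root F: left subtree has 0 nodes { }, right has 1 {S}.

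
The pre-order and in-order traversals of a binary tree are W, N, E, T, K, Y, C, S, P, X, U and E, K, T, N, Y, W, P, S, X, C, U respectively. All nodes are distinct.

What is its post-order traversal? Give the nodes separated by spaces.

K T E Y N P X S U C W

The first element of pre-order is the root; it splits in-order into left and right subtrees.
Root W: left subtree has 5 nodes {E, K, T, N, Y}, right has 5 {P, S, X, C, U}.
  Root N: left subtree has 3 nodes {E, K, T}, right has 1 {Y}.
    Root E: left subtree has 0 nodes { }, right has 2 {K, T}.
      Root T: left subtree has 1 node {K}, right has 0 { }.
  Root C: left subtree has 3 nodes {P, S, X}, right has 1 {U}.
    Root S: left subtree has 1 node {P}, right has 1 {X}.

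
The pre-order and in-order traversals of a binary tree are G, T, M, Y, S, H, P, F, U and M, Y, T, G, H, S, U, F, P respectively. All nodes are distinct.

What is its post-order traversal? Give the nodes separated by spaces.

The first element of pre-order is the root; it splits in-order into left and right subtrees.
Root G: left subtree has 3 nodes {M, Y, T}, right has 5 {H, S, U, F, P}.
  Root T: left subtree has 2 nodes {M, Y}, right has 0 { }.
    Root M: left subtree has 0 nodes { }, right has 1 {Y}.
  Root S: left subtree has 1 node {H}, right has 3 {U, F, P}.
    Root P: left subtree has 2 nodes {U, F}, right has 0 { }.
      Root F: left subtree has 1 node {U}, right has 0 { }.

Y M T H U F P S G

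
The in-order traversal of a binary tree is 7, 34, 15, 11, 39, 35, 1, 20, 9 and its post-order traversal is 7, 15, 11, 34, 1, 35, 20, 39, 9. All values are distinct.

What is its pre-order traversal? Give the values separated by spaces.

9 39 34 7 11 15 20 35 1

The last element of post-order is the root; it splits in-order into left and right subtrees.
Root 9: left subtree has 8 nodes {7, 34, 15, 11, 39, 35, 1, 20}, right has 0 { }.
  Root 39: left subtree has 4 nodes {7, 34, 15, 11}, right has 3 {35, 1, 20}.
    Root 34: left subtree has 1 node {7}, right has 2 {15, 11}.
      Root 11: left subtree has 1 node {15}, right has 0 { }.
    Root 20: left subtree has 2 nodes {35, 1}, right has 0 { }.
      Root 35: left subtree has 0 nodes { }, right has 1 {1}.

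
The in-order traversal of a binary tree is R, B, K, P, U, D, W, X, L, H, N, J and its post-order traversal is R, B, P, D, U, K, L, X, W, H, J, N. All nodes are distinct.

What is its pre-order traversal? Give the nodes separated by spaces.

The last element of post-order is the root; it splits in-order into left and right subtrees.
Root N: left subtree has 10 nodes {R, B, K, P, U, D, W, X, L, H}, right has 1 {J}.
  Root H: left subtree has 9 nodes {R, B, K, P, U, D, W, X, L}, right has 0 { }.
    Root W: left subtree has 6 nodes {R, B, K, P, U, D}, right has 2 {X, L}.
      Root K: left subtree has 2 nodes {R, B}, right has 3 {P, U, D}.
        Root B: left subtree has 1 node {R}, right has 0 { }.
        Root U: left subtree has 1 node {P}, right has 1 {D}.
      Root X: left subtree has 0 nodes { }, right has 1 {L}.

N H W K B R U P D X L J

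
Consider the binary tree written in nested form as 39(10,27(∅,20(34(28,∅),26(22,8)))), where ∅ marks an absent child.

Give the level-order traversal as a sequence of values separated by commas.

Level-order visits nodes level by level from the root, left to right within each level.
Level 0: 39
Level 1: 10, 27
Level 2: 20
Level 3: 34, 26
Level 4: 28, 22, 8

39, 10, 27, 20, 34, 26, 28, 22, 8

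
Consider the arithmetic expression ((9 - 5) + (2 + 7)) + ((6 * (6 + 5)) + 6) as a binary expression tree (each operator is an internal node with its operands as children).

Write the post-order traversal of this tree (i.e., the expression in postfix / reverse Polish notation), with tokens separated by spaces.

9 5 - 2 7 + + 6 6 5 + * 6 + +

Post-order on an expression tree gives postfix notation: for each operator, emit left operand, right operand, then the operator.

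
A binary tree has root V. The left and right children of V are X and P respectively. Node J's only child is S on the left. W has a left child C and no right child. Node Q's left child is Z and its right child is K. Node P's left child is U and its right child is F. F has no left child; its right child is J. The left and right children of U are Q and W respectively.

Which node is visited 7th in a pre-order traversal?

Pre-order visits the node, then its left subtree, then its right subtree.
Visit V.
At V: go left to X.
  X is a leaf — visit X.
At V: go right to P.
  Visit P.
  At P: go left to U.
    Visit U.
    At U: go left to Q.
      Visit Q.
      At Q: go left to Z.
        Z is a leaf — visit Z.
      At Q: go right to K.
        K is a leaf — visit K.
    At U: go right to W.
      Visit W.
      At W: go left to C.
        C is a leaf — visit C.
      At W: no right child.
  At P: go right to F.
    Visit F.
    At F: no left child.
    At F: go right to J.
      Visit J.
      At J: go left to S.
        S is a leaf — visit S.
      At J: no right child.
Full pre-order sequence: V, X, P, U, Q, Z, K, W, C, F, J, S.

K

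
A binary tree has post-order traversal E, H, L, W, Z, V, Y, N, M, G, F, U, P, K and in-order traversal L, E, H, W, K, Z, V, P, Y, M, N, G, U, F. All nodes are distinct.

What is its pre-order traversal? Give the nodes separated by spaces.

K W L H E P V Z U G M Y N F

The last element of post-order is the root; it splits in-order into left and right subtrees.
Root K: left subtree has 4 nodes {L, E, H, W}, right has 9 {Z, V, P, Y, M, N, G, U, F}.
  Root W: left subtree has 3 nodes {L, E, H}, right has 0 { }.
    Root L: left subtree has 0 nodes { }, right has 2 {E, H}.
      Root H: left subtree has 1 node {E}, right has 0 { }.
  Root P: left subtree has 2 nodes {Z, V}, right has 6 {Y, M, N, G, U, F}.
    Root V: left subtree has 1 node {Z}, right has 0 { }.
    Root U: left subtree has 4 nodes {Y, M, N, G}, right has 1 {F}.
      Root G: left subtree has 3 nodes {Y, M, N}, right has 0 { }.
        Root M: left subtree has 1 node {Y}, right has 1 {N}.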